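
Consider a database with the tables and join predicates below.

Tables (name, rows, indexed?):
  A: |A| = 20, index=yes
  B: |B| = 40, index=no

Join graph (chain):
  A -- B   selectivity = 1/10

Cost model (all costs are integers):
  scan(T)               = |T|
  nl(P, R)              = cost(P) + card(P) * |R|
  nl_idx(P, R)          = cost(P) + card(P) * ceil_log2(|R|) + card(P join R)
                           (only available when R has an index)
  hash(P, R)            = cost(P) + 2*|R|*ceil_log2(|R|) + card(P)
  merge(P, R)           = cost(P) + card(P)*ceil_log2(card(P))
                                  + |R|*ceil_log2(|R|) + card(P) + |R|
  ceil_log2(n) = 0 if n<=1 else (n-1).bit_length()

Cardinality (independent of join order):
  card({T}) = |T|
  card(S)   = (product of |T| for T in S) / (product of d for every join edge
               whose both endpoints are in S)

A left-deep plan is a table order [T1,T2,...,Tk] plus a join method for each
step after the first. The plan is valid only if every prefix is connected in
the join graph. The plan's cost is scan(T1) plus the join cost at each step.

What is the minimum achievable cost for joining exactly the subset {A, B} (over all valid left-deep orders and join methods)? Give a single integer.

280

Selinger DP over subsets of {A,B}:
  {A}: scan cost=20, card=20
  {B}: scan cost=40, card=40
  {AB}: card=80; try (A,hash)→280, (A,nl_idx)→320, (B,merge)→420, (A,merge)→440, (B,hash)→520, (B,nl)→820 …(+1); best=280 via (A,hash)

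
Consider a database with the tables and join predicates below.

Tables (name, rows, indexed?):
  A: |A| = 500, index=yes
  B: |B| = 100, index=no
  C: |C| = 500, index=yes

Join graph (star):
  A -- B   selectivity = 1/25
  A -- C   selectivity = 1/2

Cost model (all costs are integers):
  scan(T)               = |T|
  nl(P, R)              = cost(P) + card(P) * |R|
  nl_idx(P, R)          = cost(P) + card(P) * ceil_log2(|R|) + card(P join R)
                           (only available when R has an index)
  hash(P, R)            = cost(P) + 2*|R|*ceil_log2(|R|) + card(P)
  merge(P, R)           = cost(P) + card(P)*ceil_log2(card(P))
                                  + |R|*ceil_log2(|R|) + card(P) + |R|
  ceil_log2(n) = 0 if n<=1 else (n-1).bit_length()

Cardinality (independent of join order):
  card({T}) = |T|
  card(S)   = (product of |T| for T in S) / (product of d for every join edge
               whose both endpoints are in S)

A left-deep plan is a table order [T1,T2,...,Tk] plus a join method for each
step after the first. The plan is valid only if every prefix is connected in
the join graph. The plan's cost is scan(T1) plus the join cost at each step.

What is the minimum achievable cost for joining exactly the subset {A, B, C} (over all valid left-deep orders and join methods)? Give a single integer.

Selinger DP over subsets of {A,B,C}:
  {A}: scan cost=500, card=500
  {B}: scan cost=100, card=100
  {C}: scan cost=500, card=500
  {AB}: card=2000; try (B,hash)→2400, (A,nl_idx)→3000, (A,merge)→5900, (B,merge)→6300, (A,hash)→9200, (A,nl)→50100 …(+1); best=2400 via (B,hash)
  {AC}: card=125000; try (C,hash)→10000, (A,hash)→10000, (C,merge)→10500, (A,merge)→10500, (C,nl_idx)→130000, (A,nl_idx)→130000 …(+2); best=10000 via (C,hash)
  {ABC}: card=500000; try (C,hash)→13400, (C,merge)→31400, (B,hash)→136400, (C,nl_idx)→520400, (C,nl)→1002400, (B,merge)→2260800 …(+1); best=13400 via (C,hash)

13400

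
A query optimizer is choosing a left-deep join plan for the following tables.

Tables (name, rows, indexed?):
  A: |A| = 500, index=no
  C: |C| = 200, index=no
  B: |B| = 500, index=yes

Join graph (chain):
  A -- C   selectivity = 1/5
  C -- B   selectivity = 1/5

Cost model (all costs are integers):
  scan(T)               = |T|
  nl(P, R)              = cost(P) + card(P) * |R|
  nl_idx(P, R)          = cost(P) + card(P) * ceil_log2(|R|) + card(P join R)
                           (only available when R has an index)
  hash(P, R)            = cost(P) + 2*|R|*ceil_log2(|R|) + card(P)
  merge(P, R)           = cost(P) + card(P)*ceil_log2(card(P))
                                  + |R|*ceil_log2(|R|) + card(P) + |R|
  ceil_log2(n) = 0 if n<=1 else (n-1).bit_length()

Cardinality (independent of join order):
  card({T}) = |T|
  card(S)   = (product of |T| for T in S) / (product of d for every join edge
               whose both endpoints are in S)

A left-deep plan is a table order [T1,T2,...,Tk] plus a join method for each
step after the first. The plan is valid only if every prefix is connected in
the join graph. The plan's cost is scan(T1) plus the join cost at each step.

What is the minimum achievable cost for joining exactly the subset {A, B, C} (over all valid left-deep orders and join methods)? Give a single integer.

33200

Selinger DP over subsets of {A,B,C}:
  {A}: scan cost=500, card=500
  {C}: scan cost=200, card=200
  {B}: scan cost=500, card=500
  {AC}: card=20000; try (C,hash)→4200, (A,merge)→7000, (C,merge)→7300, (A,hash)→9400, (A,nl)→100200, (C,nl)→100500; best=4200 via (C,hash)
  {BC}: card=20000; try (C,hash)→4200, (B,merge)→7000, (C,merge)→7300, (B,hash)→9400, (B,nl_idx)→22000, (B,nl)→100200 …(+1); best=4200 via (C,hash)
  {ABC}: card=2000000; try (B,hash)→33200, (A,hash)→33200, (B,merge)→329200, (A,merge)→329200, (B,nl_idx)→2184200, (B,nl)→10004200 …(+1); best=33200 via (B,hash)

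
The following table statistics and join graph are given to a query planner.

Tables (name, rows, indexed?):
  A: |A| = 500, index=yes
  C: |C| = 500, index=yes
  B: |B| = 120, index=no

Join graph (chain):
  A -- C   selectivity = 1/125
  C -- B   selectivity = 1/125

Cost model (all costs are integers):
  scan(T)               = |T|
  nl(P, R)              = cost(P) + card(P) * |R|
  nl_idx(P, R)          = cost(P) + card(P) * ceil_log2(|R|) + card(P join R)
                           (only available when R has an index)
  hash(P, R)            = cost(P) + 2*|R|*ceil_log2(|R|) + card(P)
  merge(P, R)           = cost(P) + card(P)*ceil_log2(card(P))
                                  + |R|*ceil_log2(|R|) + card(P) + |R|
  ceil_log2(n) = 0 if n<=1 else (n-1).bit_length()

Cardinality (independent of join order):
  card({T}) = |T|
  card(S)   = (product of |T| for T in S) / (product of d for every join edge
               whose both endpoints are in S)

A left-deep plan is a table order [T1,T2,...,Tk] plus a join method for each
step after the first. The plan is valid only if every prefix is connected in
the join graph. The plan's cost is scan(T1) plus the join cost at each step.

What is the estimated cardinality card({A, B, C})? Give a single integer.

Tables in S: A(500), B(120), C(500)
Edges inside S: A-C(d=125), C-B(d=125)
numerator = 500 * 120 * 500 = 30000000
denominator = 125 * 125 = 15625
card(S) = 30000000 / 15625 = 1920

1920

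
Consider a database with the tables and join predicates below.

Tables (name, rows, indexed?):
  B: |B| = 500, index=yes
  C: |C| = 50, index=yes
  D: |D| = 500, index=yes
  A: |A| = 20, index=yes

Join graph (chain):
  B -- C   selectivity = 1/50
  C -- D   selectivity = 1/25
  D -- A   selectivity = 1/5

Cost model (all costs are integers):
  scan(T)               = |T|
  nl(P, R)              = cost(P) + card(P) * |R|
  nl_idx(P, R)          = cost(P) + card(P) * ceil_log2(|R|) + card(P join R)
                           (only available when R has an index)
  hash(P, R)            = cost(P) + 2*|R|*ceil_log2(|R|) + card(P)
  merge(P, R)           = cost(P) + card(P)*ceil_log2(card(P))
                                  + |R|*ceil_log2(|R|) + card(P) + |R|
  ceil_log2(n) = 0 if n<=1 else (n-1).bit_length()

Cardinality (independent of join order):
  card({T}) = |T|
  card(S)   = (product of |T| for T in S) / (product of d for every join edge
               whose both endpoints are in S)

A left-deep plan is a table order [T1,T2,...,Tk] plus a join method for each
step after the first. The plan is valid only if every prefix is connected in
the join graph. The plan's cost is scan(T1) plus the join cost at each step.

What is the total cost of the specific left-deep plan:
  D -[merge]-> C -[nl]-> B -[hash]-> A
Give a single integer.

step 1: scan D: cost=500, card=500
step 2: join C via merge
    card(P join C) = 500*50/(25) = 1000
    cost = 500 + 500*9 + 50*6 + 500 + 50 = 5850
step 3: join B via nl
    card(P join B) = 1000*500/(50) = 10000
    cost = 5850 + 1000*500 = 505850
step 4: join A via hash
    card(P join A) = 10000*20/(5) = 40000
    cost = 505850 + 2*20*5 + 10000 = 516050

516050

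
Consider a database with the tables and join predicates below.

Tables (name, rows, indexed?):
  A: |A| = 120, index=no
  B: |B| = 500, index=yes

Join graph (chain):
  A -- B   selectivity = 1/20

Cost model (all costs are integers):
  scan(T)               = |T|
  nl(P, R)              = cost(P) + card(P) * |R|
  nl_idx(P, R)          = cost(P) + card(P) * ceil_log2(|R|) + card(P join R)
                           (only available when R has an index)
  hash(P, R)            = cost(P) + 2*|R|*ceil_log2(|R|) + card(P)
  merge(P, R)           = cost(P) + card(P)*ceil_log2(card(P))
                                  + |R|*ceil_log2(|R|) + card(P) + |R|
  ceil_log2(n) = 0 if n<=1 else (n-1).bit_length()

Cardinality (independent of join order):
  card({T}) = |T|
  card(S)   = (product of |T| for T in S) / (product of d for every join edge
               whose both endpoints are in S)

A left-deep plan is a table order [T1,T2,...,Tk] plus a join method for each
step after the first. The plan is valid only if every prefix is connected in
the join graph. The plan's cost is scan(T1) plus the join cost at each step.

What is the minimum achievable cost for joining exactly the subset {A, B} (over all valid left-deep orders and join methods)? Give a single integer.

2680

Selinger DP over subsets of {A,B}:
  {A}: scan cost=120, card=120
  {B}: scan cost=500, card=500
  {AB}: card=3000; try (A,hash)→2680, (B,nl_idx)→4200, (B,merge)→6080, (A,merge)→6460, (B,hash)→9240, (B,nl)→60120 …(+1); best=2680 via (A,hash)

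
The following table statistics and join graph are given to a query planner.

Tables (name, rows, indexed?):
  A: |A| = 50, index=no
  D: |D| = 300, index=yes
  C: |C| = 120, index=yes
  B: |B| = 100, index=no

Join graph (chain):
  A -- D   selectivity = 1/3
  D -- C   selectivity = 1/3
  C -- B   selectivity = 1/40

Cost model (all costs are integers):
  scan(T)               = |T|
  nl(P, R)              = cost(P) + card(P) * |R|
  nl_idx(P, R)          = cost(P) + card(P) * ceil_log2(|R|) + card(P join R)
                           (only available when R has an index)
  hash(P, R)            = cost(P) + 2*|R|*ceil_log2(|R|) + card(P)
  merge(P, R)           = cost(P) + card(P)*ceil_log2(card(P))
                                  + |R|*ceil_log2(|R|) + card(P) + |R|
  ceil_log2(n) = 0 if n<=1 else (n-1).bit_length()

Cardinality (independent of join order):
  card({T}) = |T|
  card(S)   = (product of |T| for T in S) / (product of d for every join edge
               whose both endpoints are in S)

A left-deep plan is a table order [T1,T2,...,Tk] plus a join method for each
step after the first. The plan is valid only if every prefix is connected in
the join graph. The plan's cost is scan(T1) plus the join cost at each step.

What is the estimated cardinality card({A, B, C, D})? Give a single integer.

500000

Tables in S: A(50), B(100), C(120), D(300)
Edges inside S: A-D(d=3), D-C(d=3), C-B(d=40)
numerator = 50 * 100 * 120 * 300 = 180000000
denominator = 3 * 3 * 40 = 360
card(S) = 180000000 / 360 = 500000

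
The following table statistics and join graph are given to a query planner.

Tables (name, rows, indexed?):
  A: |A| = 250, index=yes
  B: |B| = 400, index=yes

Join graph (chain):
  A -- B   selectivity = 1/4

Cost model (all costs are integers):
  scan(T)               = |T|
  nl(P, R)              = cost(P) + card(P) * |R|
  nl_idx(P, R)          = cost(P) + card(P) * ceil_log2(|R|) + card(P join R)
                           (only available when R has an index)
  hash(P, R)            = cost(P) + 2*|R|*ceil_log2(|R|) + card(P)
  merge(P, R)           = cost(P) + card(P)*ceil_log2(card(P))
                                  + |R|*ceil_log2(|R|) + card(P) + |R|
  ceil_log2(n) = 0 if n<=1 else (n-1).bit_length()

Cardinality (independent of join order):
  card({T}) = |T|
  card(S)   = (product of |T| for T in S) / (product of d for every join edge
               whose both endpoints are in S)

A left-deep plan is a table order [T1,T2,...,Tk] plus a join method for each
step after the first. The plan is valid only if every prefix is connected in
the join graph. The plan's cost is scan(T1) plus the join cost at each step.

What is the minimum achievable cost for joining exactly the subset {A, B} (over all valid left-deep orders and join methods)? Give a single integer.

Selinger DP over subsets of {A,B}:
  {A}: scan cost=250, card=250
  {B}: scan cost=400, card=400
  {AB}: card=25000; try (A,hash)→4800, (B,merge)→6500, (A,merge)→6650, (B,hash)→7700, (B,nl_idx)→27500, (A,nl_idx)→28600 …(+2); best=4800 via (A,hash)

4800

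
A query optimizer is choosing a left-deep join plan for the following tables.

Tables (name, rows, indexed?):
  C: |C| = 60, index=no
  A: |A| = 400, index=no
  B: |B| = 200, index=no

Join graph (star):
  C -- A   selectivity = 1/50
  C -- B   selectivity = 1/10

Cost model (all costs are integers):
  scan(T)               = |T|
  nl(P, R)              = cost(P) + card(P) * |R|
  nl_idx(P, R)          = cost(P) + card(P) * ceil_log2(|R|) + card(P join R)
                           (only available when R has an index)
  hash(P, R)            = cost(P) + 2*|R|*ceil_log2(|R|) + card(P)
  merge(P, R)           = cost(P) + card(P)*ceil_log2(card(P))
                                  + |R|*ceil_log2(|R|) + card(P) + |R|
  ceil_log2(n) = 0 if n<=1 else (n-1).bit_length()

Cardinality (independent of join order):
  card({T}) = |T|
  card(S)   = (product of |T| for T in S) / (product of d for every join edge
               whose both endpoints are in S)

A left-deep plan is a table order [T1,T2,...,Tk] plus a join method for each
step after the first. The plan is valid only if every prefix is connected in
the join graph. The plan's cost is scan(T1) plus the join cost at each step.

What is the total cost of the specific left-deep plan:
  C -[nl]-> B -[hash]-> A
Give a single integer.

step 1: scan C: cost=60, card=60
step 2: join B via nl
    card(P join B) = 60*200/(10) = 1200
    cost = 60 + 60*200 = 12060
step 3: join A via hash
    card(P join A) = 1200*400/(50) = 9600
    cost = 12060 + 2*400*9 + 1200 = 20460

20460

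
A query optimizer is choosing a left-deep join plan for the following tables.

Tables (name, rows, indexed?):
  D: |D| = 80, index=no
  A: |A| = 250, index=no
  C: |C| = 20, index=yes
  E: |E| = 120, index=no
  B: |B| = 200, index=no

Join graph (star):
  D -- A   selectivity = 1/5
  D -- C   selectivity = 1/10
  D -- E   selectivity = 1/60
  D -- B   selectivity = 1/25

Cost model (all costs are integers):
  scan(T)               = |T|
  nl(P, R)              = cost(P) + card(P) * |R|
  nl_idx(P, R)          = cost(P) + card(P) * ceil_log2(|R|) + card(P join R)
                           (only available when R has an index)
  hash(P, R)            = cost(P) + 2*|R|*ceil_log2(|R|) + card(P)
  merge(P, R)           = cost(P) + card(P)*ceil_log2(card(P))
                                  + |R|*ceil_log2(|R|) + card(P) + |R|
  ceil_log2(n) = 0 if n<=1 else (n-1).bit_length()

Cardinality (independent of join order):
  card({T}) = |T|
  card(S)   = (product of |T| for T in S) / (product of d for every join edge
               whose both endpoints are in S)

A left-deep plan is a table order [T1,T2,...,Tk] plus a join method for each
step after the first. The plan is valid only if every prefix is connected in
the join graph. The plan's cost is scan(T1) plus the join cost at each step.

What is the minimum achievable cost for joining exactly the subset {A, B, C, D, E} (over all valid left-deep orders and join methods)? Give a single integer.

Selinger DP over subsets of {A,B,C,D,E}:
  {D}: scan cost=80, card=80
  {A}: scan cost=250, card=250
  {C}: scan cost=20, card=20
  {E}: scan cost=120, card=120
  {B}: scan cost=200, card=200
  {AD}: card=4000; try (D,hash)→1620, (A,merge)→2970, (D,merge)→3140, (A,hash)→4160, (A,nl)→20080, (D,nl)→20250; best=1620 via (D,hash)
  {CD}: card=160; try (C,hash)→360, (C,nl_idx)→640, (D,merge)→780, (C,merge)→840, (D,hash)→1160, (D,nl)→1620 …(+1); best=360 via (C,hash)
  {DE}: card=160; try (D,hash)→1360, (E,merge)→1680, (D,merge)→1720, (E,hash)→1840, (E,nl)→9680, (D,nl)→9720; best=1360 via (D,hash)
  {BD}: card=640; try (D,hash)→1520, (B,merge)→2520, (D,merge)→2640, (B,hash)→3360, (B,nl)→16080, (D,nl)→16200; best=1520 via (D,hash)
  {ACD}: card=8000; try (A,merge)→4050, (A,hash)→4520, (C,hash)→5820, (C,nl_idx)→29620, (A,nl)→40360, (C,merge)→53740 …(+1); best=4050 via (A,merge)
  {ADE}: card=8000; try (A,merge)→5050, (A,hash)→5520, (E,hash)→7300, (A,nl)→41360, (E,merge)→54580, (E,nl)→481620; best=5050 via (A,merge)
  {ABD}: card=32000; try (A,hash)→6160, (B,hash)→8820, (A,merge)→10810, (B,merge)→55420, (A,nl)→161520, (B,nl)→801620; best=6160 via (A,hash)
  {CDE}: card=320; try (C,hash)→1720, (E,hash)→2200, (C,nl_idx)→2480, (E,merge)→2760, (C,merge)→2920, (C,nl)→4560 …(+1); best=1720 via (C,hash)
  {BCD}: card=1280; try (C,hash)→2360, (B,merge)→3600, (B,hash)→3720, (C,nl_idx)→6000, (C,merge)→8680, (C,nl)→14320 …(+1); best=2360 via (C,hash)
  {BDE}: card=1280; try (E,hash)→3840, (B,merge)→4600, (B,hash)→4720, (E,merge)→9520, (B,nl)→33360, (E,nl)→78320; best=3840 via (E,hash)
  {ACDE}: card=16000; try (A,hash)→6040, (A,merge)→7170, (C,hash)→13250, (E,hash)→13730, (C,nl_idx)→61050, (A,nl)→81720 …(+4); best=6040 via (A,hash)
  {ABCD}: card=64000; try (A,hash)→7640, (B,hash)→15250, (A,merge)→19970, (C,hash)→38360, (B,merge)→117850, (C,nl_idx)→230160 …(+4); best=7640 via (A,hash)
  {ABDE}: card=64000; try (A,hash)→9120, (B,hash)→16250, (A,merge)→21450, (E,hash)→39840, (B,merge)→118850, (A,nl)→323840 …(+3); best=9120 via (A,hash)
  {BCDE}: card=2560; try (B,hash)→5240, (E,hash)→5320, (C,hash)→5320, (B,merge)→6720, (C,nl_idx)→12800, (E,merge)→18680 …(+4); best=5240 via (B,hash)
  {ABCDE}: card=128000; try (A,hash)→11800, (B,hash)→25240, (A,merge)→40770, (E,hash)→73320, (C,hash)→73320, (B,merge)→247840 …(+7); best=11800 via (A,hash)

11800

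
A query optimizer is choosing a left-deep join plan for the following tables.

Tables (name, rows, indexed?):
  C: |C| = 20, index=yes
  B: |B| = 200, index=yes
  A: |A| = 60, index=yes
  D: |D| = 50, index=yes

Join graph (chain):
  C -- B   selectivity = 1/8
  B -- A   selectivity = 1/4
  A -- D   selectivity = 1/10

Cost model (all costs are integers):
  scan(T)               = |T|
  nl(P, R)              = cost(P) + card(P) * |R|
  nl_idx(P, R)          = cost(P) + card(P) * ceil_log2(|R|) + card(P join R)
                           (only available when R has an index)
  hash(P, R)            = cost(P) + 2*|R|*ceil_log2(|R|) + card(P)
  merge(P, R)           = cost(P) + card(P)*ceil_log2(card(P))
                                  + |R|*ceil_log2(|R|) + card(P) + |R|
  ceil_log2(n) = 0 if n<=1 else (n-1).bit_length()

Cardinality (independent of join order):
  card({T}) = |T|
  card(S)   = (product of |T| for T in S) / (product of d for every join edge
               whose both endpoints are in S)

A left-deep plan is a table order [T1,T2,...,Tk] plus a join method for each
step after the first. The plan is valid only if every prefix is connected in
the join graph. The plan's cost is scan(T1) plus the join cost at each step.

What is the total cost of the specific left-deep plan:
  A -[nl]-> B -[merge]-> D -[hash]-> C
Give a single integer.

66610

step 1: scan A: cost=60, card=60
step 2: join B via nl
    card(P join B) = 60*200/(4) = 3000
    cost = 60 + 60*200 = 12060
step 3: join D via merge
    card(P join D) = 3000*50/(10) = 15000
    cost = 12060 + 3000*12 + 50*6 + 3000 + 50 = 51410
step 4: join C via hash
    card(P join C) = 15000*20/(8) = 37500
    cost = 51410 + 2*20*5 + 15000 = 66610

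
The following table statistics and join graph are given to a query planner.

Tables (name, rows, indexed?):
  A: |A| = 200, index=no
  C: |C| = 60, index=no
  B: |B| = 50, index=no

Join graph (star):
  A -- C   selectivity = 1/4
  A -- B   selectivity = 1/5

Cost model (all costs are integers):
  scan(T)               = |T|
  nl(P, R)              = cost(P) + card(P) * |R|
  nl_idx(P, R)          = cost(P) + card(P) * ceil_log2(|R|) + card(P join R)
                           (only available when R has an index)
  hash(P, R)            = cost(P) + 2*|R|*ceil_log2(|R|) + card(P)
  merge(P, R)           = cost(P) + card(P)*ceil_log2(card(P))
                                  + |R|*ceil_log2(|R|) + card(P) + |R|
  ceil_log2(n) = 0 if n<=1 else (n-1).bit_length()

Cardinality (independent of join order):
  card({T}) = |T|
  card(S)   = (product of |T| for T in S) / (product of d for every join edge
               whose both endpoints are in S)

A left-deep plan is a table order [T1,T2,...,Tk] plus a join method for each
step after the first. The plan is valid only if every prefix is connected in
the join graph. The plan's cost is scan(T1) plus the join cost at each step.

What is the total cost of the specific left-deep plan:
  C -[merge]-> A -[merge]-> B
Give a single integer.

41630

step 1: scan C: cost=60, card=60
step 2: join A via merge
    card(P join A) = 60*200/(4) = 3000
    cost = 60 + 60*6 + 200*8 + 60 + 200 = 2280
step 3: join B via merge
    card(P join B) = 3000*50/(5) = 30000
    cost = 2280 + 3000*12 + 50*6 + 3000 + 50 = 41630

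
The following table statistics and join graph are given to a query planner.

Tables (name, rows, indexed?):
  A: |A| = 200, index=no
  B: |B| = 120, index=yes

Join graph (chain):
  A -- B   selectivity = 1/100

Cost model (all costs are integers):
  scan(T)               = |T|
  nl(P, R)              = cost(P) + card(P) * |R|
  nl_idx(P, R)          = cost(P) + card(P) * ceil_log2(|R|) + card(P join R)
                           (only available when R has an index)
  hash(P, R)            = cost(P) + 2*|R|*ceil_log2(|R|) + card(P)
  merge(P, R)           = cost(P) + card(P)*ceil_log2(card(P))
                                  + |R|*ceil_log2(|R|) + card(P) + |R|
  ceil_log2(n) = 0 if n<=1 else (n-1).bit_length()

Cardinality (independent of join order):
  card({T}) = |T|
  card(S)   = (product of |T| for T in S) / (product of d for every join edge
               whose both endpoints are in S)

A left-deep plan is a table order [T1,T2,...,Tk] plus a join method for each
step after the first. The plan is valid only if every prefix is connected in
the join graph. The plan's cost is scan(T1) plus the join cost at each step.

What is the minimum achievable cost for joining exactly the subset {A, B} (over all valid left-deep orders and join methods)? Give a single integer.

1840

Selinger DP over subsets of {A,B}:
  {A}: scan cost=200, card=200
  {B}: scan cost=120, card=120
  {AB}: card=240; try (B,nl_idx)→1840, (B,hash)→2080, (A,merge)→2880, (B,merge)→2960, (A,hash)→3440, (A,nl)→24120 …(+1); best=1840 via (B,nl_idx)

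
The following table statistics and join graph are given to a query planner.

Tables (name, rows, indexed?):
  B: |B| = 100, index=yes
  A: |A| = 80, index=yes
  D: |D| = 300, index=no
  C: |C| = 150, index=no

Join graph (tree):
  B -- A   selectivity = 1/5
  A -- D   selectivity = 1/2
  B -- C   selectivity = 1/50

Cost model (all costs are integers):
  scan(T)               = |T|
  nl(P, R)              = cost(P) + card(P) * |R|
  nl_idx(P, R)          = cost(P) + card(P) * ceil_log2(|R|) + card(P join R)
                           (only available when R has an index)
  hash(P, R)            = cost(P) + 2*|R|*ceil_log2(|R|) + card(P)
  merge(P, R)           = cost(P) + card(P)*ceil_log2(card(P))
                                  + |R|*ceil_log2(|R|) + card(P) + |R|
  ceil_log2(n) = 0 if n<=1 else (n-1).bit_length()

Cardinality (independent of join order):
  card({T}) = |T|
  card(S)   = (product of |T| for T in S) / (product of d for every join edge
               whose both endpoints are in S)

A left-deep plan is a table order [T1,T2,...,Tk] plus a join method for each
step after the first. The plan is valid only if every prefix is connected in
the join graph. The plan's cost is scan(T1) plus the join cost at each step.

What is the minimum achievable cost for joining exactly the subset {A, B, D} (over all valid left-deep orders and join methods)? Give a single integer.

Selinger DP over subsets of {A,B,D}:
  {B}: scan cost=100, card=100
  {A}: scan cost=80, card=80
  {D}: scan cost=300, card=300
  {AB}: card=1600; try (A,hash)→1320, (B,merge)→1520, (A,merge)→1540, (B,hash)→1560, (B,nl_idx)→2240, (A,nl_idx)→2400 …(+2); best=1320 via (A,hash)
  {AD}: card=12000; try (A,hash)→1720, (D,merge)→3720, (A,merge)→3940, (D,hash)→5560, (A,nl_idx)→14400, (D,nl)→24080 …(+1); best=1720 via (A,hash)
  {ABD}: card=240000; try (D,hash)→8320, (B,hash)→15120, (D,merge)→23520, (B,merge)→182520, (B,nl_idx)→325720, (D,nl)→481320 …(+1); best=8320 via (D,hash)

8320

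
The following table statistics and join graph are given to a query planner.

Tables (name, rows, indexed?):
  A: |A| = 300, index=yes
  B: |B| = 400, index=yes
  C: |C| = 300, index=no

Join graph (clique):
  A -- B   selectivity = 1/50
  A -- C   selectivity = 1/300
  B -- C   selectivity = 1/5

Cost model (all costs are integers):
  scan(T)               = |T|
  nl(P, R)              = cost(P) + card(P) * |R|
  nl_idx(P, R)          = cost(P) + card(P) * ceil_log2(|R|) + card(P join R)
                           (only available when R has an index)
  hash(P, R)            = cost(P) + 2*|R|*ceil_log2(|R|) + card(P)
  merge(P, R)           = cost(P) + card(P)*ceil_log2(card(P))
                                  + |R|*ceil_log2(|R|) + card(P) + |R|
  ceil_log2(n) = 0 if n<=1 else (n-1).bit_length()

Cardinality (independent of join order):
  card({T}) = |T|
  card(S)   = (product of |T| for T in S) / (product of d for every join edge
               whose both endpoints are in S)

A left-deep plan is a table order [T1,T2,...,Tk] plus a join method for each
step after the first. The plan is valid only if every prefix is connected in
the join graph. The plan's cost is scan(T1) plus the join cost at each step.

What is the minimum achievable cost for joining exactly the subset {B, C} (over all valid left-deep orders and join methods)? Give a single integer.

6200

Selinger DP over subsets of {B,C}:
  {B}: scan cost=400, card=400
  {C}: scan cost=300, card=300
  {BC}: card=24000; try (C,hash)→6200, (B,merge)→7300, (C,merge)→7400, (B,hash)→7800, (B,nl_idx)→27000, (B,nl)→120300 …(+1); best=6200 via (C,hash)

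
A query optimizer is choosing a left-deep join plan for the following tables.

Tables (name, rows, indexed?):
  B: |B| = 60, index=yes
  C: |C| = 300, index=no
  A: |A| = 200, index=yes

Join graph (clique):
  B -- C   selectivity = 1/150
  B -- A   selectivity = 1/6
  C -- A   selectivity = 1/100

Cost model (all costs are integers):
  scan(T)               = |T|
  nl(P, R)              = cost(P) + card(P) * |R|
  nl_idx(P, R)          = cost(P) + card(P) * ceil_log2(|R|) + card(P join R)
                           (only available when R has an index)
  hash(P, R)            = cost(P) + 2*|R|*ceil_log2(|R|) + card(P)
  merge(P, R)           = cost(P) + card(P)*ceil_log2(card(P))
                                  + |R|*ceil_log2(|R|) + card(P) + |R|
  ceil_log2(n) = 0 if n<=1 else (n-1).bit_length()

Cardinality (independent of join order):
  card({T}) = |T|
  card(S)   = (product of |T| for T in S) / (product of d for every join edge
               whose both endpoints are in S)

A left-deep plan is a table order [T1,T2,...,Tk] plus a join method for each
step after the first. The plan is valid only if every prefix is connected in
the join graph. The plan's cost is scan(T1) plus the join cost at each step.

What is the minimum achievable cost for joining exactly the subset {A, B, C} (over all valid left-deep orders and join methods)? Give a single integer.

Selinger DP over subsets of {A,B,C}:
  {B}: scan cost=60, card=60
  {C}: scan cost=300, card=300
  {A}: scan cost=200, card=200
  {BC}: card=120; try (B,hash)→1320, (B,nl_idx)→2220, (C,merge)→3480, (B,merge)→3720, (C,hash)→5520, (C,nl)→18060 …(+1); best=1320 via (B,hash)
  {AB}: card=2000; try (B,hash)→1120, (A,merge)→2280, (B,merge)→2420, (A,nl_idx)→2540, (A,hash)→3320, (B,nl_idx)→3400 …(+2); best=1120 via (B,hash)
  {AC}: card=600; try (A,nl_idx)→3300, (A,hash)→3800, (C,merge)→5000, (A,merge)→5100, (C,hash)→5800, (C,nl)→60200 …(+1); best=3300 via (A,nl_idx)
  {ABC}: card=40; try (A,nl_idx)→2320, (A,merge)→4080, (B,hash)→4620, (A,hash)→4640, (B,nl_idx)→6940, (C,hash)→8520 …(+5); best=2320 via (A,nl_idx)

2320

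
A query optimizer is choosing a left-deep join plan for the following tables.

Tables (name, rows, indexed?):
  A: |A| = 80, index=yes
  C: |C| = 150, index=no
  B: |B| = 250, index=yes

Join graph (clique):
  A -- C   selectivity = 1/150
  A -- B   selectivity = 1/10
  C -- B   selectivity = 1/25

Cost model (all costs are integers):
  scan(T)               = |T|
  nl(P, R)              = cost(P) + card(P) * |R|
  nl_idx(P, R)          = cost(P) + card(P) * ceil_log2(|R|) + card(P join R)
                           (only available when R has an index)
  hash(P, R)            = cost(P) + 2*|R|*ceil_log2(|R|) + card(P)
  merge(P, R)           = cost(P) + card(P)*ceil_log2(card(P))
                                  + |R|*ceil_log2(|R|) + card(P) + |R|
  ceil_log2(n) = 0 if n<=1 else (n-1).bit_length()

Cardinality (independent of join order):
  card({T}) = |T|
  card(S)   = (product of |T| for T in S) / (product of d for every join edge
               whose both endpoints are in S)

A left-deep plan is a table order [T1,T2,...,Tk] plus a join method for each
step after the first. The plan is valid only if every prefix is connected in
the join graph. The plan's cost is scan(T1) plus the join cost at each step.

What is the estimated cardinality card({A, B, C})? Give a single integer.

Tables in S: A(80), B(250), C(150)
Edges inside S: A-C(d=150), A-B(d=10), C-B(d=25)
numerator = 80 * 250 * 150 = 3000000
denominator = 150 * 10 * 25 = 37500
card(S) = 3000000 / 37500 = 80

80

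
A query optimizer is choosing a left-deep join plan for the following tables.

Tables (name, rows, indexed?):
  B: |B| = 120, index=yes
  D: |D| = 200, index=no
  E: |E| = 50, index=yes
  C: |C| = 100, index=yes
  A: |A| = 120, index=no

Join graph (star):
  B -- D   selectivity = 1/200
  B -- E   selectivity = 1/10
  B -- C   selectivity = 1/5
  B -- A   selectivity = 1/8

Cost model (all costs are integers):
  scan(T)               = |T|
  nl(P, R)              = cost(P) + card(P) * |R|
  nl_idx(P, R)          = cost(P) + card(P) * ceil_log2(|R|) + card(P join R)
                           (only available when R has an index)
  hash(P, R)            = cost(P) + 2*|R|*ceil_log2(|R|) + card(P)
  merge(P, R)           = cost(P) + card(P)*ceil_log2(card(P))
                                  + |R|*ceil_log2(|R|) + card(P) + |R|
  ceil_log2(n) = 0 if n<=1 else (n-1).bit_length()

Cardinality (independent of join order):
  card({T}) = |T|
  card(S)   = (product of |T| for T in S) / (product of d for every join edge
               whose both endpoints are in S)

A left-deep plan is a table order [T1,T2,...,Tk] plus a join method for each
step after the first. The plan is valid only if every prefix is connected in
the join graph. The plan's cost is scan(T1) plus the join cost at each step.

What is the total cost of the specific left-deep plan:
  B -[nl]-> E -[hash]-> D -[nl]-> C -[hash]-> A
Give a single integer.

step 1: scan B: cost=120, card=120
step 2: join E via nl
    card(P join E) = 120*50/(10) = 600
    cost = 120 + 120*50 = 6120
step 3: join D via hash
    card(P join D) = 600*200/(200) = 600
    cost = 6120 + 2*200*8 + 600 = 9920
step 4: join C via nl
    card(P join C) = 600*100/(5) = 12000
    cost = 9920 + 600*100 = 69920
step 5: join A via hash
    card(P join A) = 12000*120/(8) = 180000
    cost = 69920 + 2*120*7 + 12000 = 83600

83600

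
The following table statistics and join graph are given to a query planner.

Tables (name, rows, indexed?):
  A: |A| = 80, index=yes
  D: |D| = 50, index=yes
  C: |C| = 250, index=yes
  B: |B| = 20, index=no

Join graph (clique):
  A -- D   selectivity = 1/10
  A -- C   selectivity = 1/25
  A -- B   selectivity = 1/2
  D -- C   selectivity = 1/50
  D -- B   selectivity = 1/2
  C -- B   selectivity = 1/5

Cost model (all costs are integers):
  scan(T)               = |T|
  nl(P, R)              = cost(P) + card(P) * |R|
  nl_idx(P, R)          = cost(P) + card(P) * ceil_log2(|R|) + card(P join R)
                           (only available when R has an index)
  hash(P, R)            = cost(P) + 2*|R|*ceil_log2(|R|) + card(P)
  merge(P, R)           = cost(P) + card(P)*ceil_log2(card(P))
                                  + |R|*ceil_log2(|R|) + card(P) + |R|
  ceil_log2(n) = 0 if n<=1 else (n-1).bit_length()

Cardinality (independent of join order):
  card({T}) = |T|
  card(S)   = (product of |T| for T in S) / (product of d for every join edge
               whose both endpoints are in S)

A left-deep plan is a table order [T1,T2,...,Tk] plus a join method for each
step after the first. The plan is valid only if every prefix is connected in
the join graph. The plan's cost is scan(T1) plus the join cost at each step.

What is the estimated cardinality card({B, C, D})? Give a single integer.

Tables in S: B(20), C(250), D(50)
Edges inside S: D-C(d=50), D-B(d=2), C-B(d=5)
numerator = 20 * 250 * 50 = 250000
denominator = 50 * 2 * 5 = 500
card(S) = 250000 / 500 = 500

500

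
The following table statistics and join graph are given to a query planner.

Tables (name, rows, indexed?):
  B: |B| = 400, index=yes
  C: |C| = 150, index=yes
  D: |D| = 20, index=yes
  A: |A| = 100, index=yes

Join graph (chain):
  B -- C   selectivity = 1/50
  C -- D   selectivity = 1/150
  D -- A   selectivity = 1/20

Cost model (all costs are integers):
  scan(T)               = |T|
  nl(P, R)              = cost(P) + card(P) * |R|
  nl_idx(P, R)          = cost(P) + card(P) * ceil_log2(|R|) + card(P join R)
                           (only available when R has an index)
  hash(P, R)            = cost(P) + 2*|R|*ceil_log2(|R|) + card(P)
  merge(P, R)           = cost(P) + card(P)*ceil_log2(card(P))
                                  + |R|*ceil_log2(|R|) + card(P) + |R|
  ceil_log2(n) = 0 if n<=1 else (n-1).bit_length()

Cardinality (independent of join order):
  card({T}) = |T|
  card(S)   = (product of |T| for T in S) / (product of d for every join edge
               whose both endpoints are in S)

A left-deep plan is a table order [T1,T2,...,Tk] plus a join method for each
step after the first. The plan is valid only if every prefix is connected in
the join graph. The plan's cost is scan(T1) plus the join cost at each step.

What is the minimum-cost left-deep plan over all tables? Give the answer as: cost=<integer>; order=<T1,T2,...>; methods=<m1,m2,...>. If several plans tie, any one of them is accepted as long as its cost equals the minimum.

Selinger DP (subsets sized 1..n):
  {B}: scan cost=400, card=400
  {C}: scan cost=150, card=150
  {D}: scan cost=20, card=20
  {A}: scan cost=100, card=100
  {BC}: card=1200; try (B,nl_idx)→2700, (C,hash)→3200, (C,nl_idx)→4800, (B,merge)→5500, (C,merge)→5750, (B,hash)→7500 …(+2); best=2700 via (B,nl_idx)
  {CD}: card=20; try (C,nl_idx)→200, (D,hash)→500, (D,nl_idx)→920, (C,merge)→1490, (D,merge)→1620, (C,hash)→2440 …(+2); best=200 via (C,nl_idx)
  {AD}: card=100; try (A,nl_idx)→260, (D,hash)→400, (D,nl_idx)→700, (A,merge)→940, (D,merge)→1020, (A,hash)→1440 …(+2); best=260 via (A,nl_idx)
  {BCD}: card=160; try (B,nl_idx)→540, (D,hash)→4100, (B,merge)→4320, (B,hash)→7420, (B,nl)→8200, (D,nl_idx)→8860 …(+2); best=540 via (B,nl_idx)
  {ACD}: card=100; try (A,nl_idx)→440, (A,merge)→1120, (C,nl_idx)→1160, (A,hash)→1620, (A,nl)→2200, (C,merge)→2410 …(+2); best=440 via (A,nl_idx)
  {ABCD}: card=800; try (A,hash)→2100, (B,nl_idx)→2140, (A,nl_idx)→2460, (A,merge)→2780, (B,merge)→5240, (B,hash)→7740 …(+2); best=2100 via (A,hash)

cost=2100; order=D,C,B,A; methods=nl_idx,nl_idx,hash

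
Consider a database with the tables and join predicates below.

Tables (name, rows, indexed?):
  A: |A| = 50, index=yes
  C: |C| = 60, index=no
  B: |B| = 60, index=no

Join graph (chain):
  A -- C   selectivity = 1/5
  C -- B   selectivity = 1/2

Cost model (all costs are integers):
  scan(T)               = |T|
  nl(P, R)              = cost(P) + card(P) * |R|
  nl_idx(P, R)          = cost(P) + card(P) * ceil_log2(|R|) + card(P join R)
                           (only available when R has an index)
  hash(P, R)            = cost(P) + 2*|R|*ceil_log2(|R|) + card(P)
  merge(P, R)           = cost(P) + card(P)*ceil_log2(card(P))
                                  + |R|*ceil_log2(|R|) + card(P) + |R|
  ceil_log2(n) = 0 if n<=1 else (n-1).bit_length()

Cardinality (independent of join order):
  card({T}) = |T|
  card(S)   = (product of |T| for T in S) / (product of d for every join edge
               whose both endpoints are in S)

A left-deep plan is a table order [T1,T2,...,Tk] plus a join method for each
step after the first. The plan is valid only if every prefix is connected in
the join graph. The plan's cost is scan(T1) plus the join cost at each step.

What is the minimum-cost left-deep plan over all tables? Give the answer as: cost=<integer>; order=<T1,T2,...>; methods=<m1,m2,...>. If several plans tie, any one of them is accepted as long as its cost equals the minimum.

cost=2040; order=C,A,B; methods=hash,hash

Selinger DP (subsets sized 1..n):
  {A}: scan cost=50, card=50
  {C}: scan cost=60, card=60
  {B}: scan cost=60, card=60
  {AC}: card=600; try (A,hash)→720, (C,hash)→820, (C,merge)→820, (A,merge)→830, (A,nl_idx)→1020, (C,nl)→3050 …(+1); best=720 via (A,hash)
  {BC}: card=1800; try (C,hash)→840, (B,hash)→840, (C,merge)→900, (B,merge)→900, (C,nl)→3660, (B,nl)→3660; best=840 via (C,hash)
  {ABC}: card=18000; try (B,hash)→2040, (A,hash)→3240, (B,merge)→7740, (A,merge)→22790, (A,nl_idx)→29640, (B,nl)→36720 …(+1); best=2040 via (B,hash)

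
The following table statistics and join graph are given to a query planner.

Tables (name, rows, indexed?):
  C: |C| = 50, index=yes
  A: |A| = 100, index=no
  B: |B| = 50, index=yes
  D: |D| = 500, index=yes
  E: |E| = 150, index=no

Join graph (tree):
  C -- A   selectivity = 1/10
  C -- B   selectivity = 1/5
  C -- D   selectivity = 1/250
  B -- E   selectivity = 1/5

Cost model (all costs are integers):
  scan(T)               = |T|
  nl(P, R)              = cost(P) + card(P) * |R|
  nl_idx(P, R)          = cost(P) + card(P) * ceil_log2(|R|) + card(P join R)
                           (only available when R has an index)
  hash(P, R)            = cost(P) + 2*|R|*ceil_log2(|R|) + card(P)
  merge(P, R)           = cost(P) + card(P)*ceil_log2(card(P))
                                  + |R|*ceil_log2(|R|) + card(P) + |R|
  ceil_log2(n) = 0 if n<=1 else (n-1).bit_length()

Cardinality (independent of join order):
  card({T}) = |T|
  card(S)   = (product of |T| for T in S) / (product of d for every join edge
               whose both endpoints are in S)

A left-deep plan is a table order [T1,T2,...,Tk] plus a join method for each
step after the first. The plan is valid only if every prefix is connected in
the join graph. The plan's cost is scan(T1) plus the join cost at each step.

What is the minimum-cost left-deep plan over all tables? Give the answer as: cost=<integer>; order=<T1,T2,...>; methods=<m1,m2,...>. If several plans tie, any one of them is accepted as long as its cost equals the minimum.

Selinger DP (subsets sized 1..n):
  {C}: scan cost=50, card=50
  {A}: scan cost=100, card=100
  {B}: scan cost=50, card=50
  {D}: scan cost=500, card=500
  {E}: scan cost=150, card=150
  {AC}: card=500; try (C,hash)→800, (C,nl_idx)→1200, (A,merge)→1200, (C,merge)→1250, (A,hash)→1500, (A,nl)→5050 …(+1); best=800 via (C,hash)
  {BC}: card=500; try (C,hash)→700, (B,hash)→700, (C,merge)→750, (B,merge)→750, (C,nl_idx)→850, (B,nl_idx)→850 …(+2); best=700 via (C,hash)
  {CD}: card=100; try (D,nl_idx)→600, (C,hash)→1600, (C,nl_idx)→3600, (D,merge)→5400, (C,merge)→5850, (D,hash)→9100 …(+2); best=600 via (D,nl_idx)
  {BE}: card=1500; try (B,hash)→900, (E,merge)→1750, (B,merge)→1850, (E,hash)→2500, (B,nl_idx)→2550, (E,nl)→7550 …(+1); best=900 via (B,hash)
  {ABC}: card=5000; try (B,hash)→1900, (A,hash)→2600, (B,merge)→6150, (A,merge)→6500, (B,nl_idx)→8800, (B,nl)→25800 …(+1); best=1900 via (B,hash)
  {ACD}: card=1000; try (A,hash)→2100, (A,merge)→2200, (D,nl_idx)→6300, (D,hash)→10300, (A,nl)→10600, (D,merge)→10800 …(+1); best=2100 via (A,hash)
  {BCD}: card=1000; try (B,hash)→1300, (B,merge)→1750, (B,nl_idx)→2200, (B,nl)→5600, (D,nl_idx)→6200, (D,hash)→10200 …(+2); best=1300 via (B,hash)
  {BCE}: card=15000; try (C,hash)→3000, (E,hash)→3600, (E,merge)→7050, (C,merge)→19250, (C,nl_idx)→24900, (E,nl)→75700 …(+1); best=3000 via (C,hash)
  {ABCD}: card=10000; try (B,hash)→3700, (A,hash)→3700, (A,merge)→13100, (B,merge)→13450, (D,hash)→15900, (B,nl_idx)→18100 …(+5); best=3700 via (B,hash)
  {ABCE}: card=150000; try (E,hash)→9300, (A,hash)→19400, (E,merge)→73250, (A,merge)→228800, (E,nl)→751900, (A,nl)→1503000; best=9300 via (E,hash)
  {BCDE}: card=30000; try (E,hash)→4700, (E,merge)→13650, (D,hash)→27000, (E,nl)→151300, (D,nl_idx)→168000, (D,merge)→233000 …(+1); best=4700 via (E,hash)
  {ABCDE}: card=300000; try (E,hash)→16100, (A,hash)→36100, (E,merge)→155050, (D,hash)→168300, (A,merge)→485500, (E,nl)→1503700 …(+4); best=16100 via (E,hash)

cost=16100; order=C,D,A,B,E; methods=nl_idx,hash,hash,hash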